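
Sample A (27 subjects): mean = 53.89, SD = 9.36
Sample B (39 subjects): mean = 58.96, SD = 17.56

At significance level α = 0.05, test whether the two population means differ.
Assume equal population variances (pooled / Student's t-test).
Student's two-sample t-test (equal variances):
H₀: μ₁ = μ₂
H₁: μ₁ ≠ μ₂
df = n₁ + n₂ - 2 = 64
Pooled variance s_p² = [(n₁-1)s₁² + (n₂-1)s₂²] / (n₁ + n₂ - 2) = [(26)(9.36²) + (38)(17.56²)] / 64 = 218.6763
SE = √(s_p²(1/n₁ + 1/n₂)) = √(218.6763 × (1/27 + 1/39)) = 3.7022
t = (x̄₁ - x̄₂) / SE = (53.89 - 58.96) / 3.7022 = -5.07 / 3.7022 = -1.369
p-value = 0.1756

Since p-value > α = 0.05, we fail to reject H₀.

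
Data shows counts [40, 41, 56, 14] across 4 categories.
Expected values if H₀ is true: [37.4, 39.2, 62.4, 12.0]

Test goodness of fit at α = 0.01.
Chi-square goodness of fit test:
H₀: observed counts match expected distribution
H₁: observed counts differ from expected distribution
df = k - 1 = 3
χ² = Σ(O - E)²/E
   = (40 - 37.4)²/37.4 + (41 - 39.2)²/39.2 + (56 - 62.4)²/62.4 + (14 - 12.0)²/12.0
   = 0.181 + 0.083 + 0.656 + 0.333
   = 1.25
p-value = 0.7403

Since p-value > α = 0.01, we fail to reject H₀.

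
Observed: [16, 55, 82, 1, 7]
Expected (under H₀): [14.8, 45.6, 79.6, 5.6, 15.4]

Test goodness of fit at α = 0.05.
Chi-square goodness of fit test:
H₀: observed counts match expected distribution
H₁: observed counts differ from expected distribution
df = k - 1 = 4
χ² = Σ(O - E)²/E
   = (16 - 14.8)²/14.8 + (55 - 45.6)²/45.6 + (82 - 79.6)²/79.6 + (1 - 5.6)²/5.6 + (7 - 15.4)²/15.4
   = 0.097 + 1.938 + 0.072 + 3.779 + 4.582
   = 10.47
p-value = 0.0332

Since p-value < α = 0.05, we reject H₀.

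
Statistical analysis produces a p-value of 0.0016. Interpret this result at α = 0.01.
Since p = 0.0016 < α = 0.01, reject H₀.
There is sufficient evidence to reject the null hypothesis; the result is statistically significant at the 0.01 level.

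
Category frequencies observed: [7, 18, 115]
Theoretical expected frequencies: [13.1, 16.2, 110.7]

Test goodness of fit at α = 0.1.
Chi-square goodness of fit test:
H₀: observed counts match expected distribution
H₁: observed counts differ from expected distribution
df = k - 1 = 2
χ² = Σ(O - E)²/E
   = (7 - 13.1)²/13.1 + (18 - 16.2)²/16.2 + (115 - 110.7)²/110.7
   = 2.840 + 0.200 + 0.167
   = 3.21
p-value = 0.2011

Since p-value > α = 0.1, we fail to reject H₀.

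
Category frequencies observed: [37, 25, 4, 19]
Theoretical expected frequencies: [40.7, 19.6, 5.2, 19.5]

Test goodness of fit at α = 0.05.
Chi-square goodness of fit test:
H₀: observed counts match expected distribution
H₁: observed counts differ from expected distribution
df = k - 1 = 3
χ² = Σ(O - E)²/E
   = (37 - 40.7)²/40.7 + (25 - 19.6)²/19.6 + (4 - 5.2)²/5.2 + (19 - 19.5)²/19.5
   = 0.336 + 1.488 + 0.277 + 0.013
   = 2.11
p-value = 0.5491

Since p-value > α = 0.05, we fail to reject H₀.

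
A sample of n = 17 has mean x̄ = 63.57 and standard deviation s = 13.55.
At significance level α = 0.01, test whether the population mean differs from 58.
One-sample t-test:
H₀: μ = 58
H₁: μ ≠ 58
df = n - 1 = 16
t = (x̄ - μ₀) / (s/√n) = (63.57 - 58) / (13.55/√17) = 1.695
p-value = 0.1095

Since p-value > α = 0.01, we fail to reject H₀.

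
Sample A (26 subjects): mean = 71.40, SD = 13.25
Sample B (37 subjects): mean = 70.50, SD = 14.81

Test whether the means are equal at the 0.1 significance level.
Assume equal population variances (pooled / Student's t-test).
Student's two-sample t-test (equal variances):
H₀: μ₁ = μ₂
H₁: μ₁ ≠ μ₂
df = n₁ + n₂ - 2 = 61
Pooled variance s_p² = [(n₁-1)s₁² + (n₂-1)s₂²] / (n₁ + n₂ - 2) = [(25)(13.25²) + (36)(14.81²)] / 61 = 201.3961
SE = √(s_p²(1/n₁ + 1/n₂)) = √(201.3961 × (1/26 + 1/37)) = 3.6317
t = (x̄₁ - x̄₂) / SE = (71.40 - 70.50) / 3.6317 = 0.90 / 3.6317 = 0.248
p-value = 0.8051

Since p-value > α = 0.1, we fail to reject H₀.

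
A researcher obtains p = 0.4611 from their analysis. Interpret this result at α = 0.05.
Since p = 0.4611 > α = 0.05, fail to reject H₀.
There is insufficient evidence to reject the null hypothesis; the result is not statistically significant at the 0.05 level.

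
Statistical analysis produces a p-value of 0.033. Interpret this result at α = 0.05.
Since p = 0.033 < α = 0.05, reject H₀.
There is sufficient evidence to reject the null hypothesis; the result is statistically significant at the 0.05 level.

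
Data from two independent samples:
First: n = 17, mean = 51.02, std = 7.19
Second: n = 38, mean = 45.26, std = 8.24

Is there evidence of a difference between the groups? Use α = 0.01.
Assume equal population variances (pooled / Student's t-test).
Student's two-sample t-test (equal variances):
H₀: μ₁ = μ₂
H₁: μ₁ ≠ μ₂
df = n₁ + n₂ - 2 = 53
Pooled variance s_p² = [(n₁-1)s₁² + (n₂-1)s₂²] / (n₁ + n₂ - 2) = [(16)(7.19²) + (37)(8.24²)] / 53 = 63.0066
SE = √(s_p²(1/n₁ + 1/n₂)) = √(63.0066 × (1/17 + 1/38)) = 2.3161
t = (x̄₁ - x̄₂) / SE = (51.02 - 45.26) / 2.3161 = 5.76 / 2.3161 = 2.487
p-value = 0.0161

Since p-value > α = 0.01, we fail to reject H₀.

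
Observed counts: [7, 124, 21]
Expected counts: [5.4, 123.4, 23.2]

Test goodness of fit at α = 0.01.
Chi-square goodness of fit test:
H₀: observed counts match expected distribution
H₁: observed counts differ from expected distribution
df = k - 1 = 2
χ² = Σ(O - E)²/E
   = (7 - 5.4)²/5.4 + (124 - 123.4)²/123.4 + (21 - 23.2)²/23.2
   = 0.474 + 0.003 + 0.209
   = 0.69
p-value = 0.7098

Since p-value > α = 0.01, we fail to reject H₀.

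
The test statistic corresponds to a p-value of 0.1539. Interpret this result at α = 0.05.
Since p = 0.1539 > α = 0.05, fail to reject H₀.
There is insufficient evidence to reject the null hypothesis; the result is not statistically significant at the 0.05 level.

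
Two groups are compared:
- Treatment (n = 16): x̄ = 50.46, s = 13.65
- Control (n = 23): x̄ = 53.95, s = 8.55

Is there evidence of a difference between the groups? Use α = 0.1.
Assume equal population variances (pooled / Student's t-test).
Student's two-sample t-test (equal variances):
H₀: μ₁ = μ₂
H₁: μ₁ ≠ μ₂
df = n₁ + n₂ - 2 = 37
Pooled variance s_p² = [(n₁-1)s₁² + (n₂-1)s₂²] / (n₁ + n₂ - 2) = [(15)(13.65²) + (22)(8.55²)] / 37 = 119.0025
SE = √(s_p²(1/n₁ + 1/n₂)) = √(119.0025 × (1/16 + 1/23)) = 3.5513
t = (x̄₁ - x̄₂) / SE = (50.46 - 53.95) / 3.5513 = -3.49 / 3.5513 = -0.983
p-value = 0.3321

Since p-value > α = 0.1, we fail to reject H₀.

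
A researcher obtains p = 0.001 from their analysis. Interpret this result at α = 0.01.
Since p = 0.001 < α = 0.01, reject H₀.
There is sufficient evidence to reject the null hypothesis; the result is statistically significant at the 0.01 level.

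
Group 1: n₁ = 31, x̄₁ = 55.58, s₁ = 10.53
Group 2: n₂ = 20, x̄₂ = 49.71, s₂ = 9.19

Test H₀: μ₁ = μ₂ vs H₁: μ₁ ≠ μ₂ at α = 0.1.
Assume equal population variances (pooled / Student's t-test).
Student's two-sample t-test (equal variances):
H₀: μ₁ = μ₂
H₁: μ₁ ≠ μ₂
df = n₁ + n₂ - 2 = 49
Pooled variance s_p² = [(n₁-1)s₁² + (n₂-1)s₂²] / (n₁ + n₂ - 2) = [(30)(10.53²) + (19)(9.19²)] / 49 = 100.6345
SE = √(s_p²(1/n₁ + 1/n₂)) = √(100.6345 × (1/31 + 1/20)) = 2.8772
t = (x̄₁ - x̄₂) / SE = (55.58 - 49.71) / 2.8772 = 5.87 / 2.8772 = 2.040
p-value = 0.0467

Since p-value < α = 0.1, we reject H₀.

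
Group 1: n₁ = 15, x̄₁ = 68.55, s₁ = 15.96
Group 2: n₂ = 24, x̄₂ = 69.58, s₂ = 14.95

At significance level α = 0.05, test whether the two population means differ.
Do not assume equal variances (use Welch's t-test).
Welch's two-sample t-test:
H₀: μ₁ = μ₂
H₁: μ₁ ≠ μ₂
s₁²/n₁ = 15.96²/15 = 16.9814,  s₂²/n₂ = 14.95²/24 = 9.3126
SE = √(s₁²/n₁ + s₂²/n₂) = √(16.9814 + 9.3126) = 5.1278
df (Welch-Satterthwaite) = (s₁²/n₁ + s₂²/n₂)² / [(s₁²/n₁)²/(n₁-1) + (s₂²/n₂)²/(n₂-1)] ≈ 28.37
t = (x̄₁ - x̄₂) / SE = (68.55 - 69.58) / 5.1278 = -1.03 / 5.1278 = -0.201
p-value = 0.8422

Since p-value > α = 0.05, we fail to reject H₀.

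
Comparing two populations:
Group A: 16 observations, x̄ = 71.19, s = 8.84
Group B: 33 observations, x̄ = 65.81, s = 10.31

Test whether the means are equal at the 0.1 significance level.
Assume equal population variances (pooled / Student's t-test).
Student's two-sample t-test (equal variances):
H₀: μ₁ = μ₂
H₁: μ₁ ≠ μ₂
df = n₁ + n₂ - 2 = 47
Pooled variance s_p² = [(n₁-1)s₁² + (n₂-1)s₂²] / (n₁ + n₂ - 2) = [(15)(8.84²) + (32)(10.31²)] / 47 = 97.3119
SE = √(s_p²(1/n₁ + 1/n₂)) = √(97.3119 × (1/16 + 1/33)) = 3.0051
t = (x̄₁ - x̄₂) / SE = (71.19 - 65.81) / 3.0051 = 5.38 / 3.0051 = 1.790
p-value = 0.0799

Since p-value < α = 0.1, we reject H₀.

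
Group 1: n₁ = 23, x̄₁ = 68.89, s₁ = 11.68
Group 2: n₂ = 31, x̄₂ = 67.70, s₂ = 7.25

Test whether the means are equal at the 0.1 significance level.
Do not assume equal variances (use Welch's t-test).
Welch's two-sample t-test:
H₀: μ₁ = μ₂
H₁: μ₁ ≠ μ₂
s₁²/n₁ = 11.68²/23 = 5.9314,  s₂²/n₂ = 7.25²/31 = 1.6956
SE = √(s₁²/n₁ + s₂²/n₂) = √(5.9314 + 1.6956) = 2.7617
df (Welch-Satterthwaite) = (s₁²/n₁ + s₂²/n₂)² / [(s₁²/n₁)²/(n₁-1) + (s₂²/n₂)²/(n₂-1)] ≈ 34.32
t = (x̄₁ - x̄₂) / SE = (68.89 - 67.70) / 2.7617 = 1.19 / 2.7617 = 0.431
p-value = 0.6692

Since p-value > α = 0.1, we fail to reject H₀.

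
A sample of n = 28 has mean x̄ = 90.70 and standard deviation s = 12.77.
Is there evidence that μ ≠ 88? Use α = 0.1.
One-sample t-test:
H₀: μ = 88
H₁: μ ≠ 88
df = n - 1 = 27
t = (x̄ - μ₀) / (s/√n) = (90.70 - 88) / (12.77/√28) = 1.119
p-value = 0.2731

Since p-value > α = 0.1, we fail to reject H₀.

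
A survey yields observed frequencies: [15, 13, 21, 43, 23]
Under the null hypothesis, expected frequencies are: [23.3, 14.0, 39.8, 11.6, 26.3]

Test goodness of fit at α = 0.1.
Chi-square goodness of fit test:
H₀: observed counts match expected distribution
H₁: observed counts differ from expected distribution
df = k - 1 = 4
χ² = Σ(O - E)²/E
   = (15 - 23.3)²/23.3 + (13 - 14.0)²/14.0 + (21 - 39.8)²/39.8 + (43 - 11.6)²/11.6 + (23 - 26.3)²/26.3
   = 2.957 + 0.071 + 8.880 + 84.997 + 0.414
   = 97.32
p-value < 0.0001

Since p-value < α = 0.1, we reject H₀.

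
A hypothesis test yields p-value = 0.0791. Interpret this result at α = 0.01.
Since p = 0.0791 > α = 0.01, fail to reject H₀.
There is insufficient evidence to reject the null hypothesis; the result is not statistically significant at the 0.01 level.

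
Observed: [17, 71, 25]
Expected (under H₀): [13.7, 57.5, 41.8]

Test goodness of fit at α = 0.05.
Chi-square goodness of fit test:
H₀: observed counts match expected distribution
H₁: observed counts differ from expected distribution
df = k - 1 = 2
χ² = Σ(O - E)²/E
   = (17 - 13.7)²/13.7 + (71 - 57.5)²/57.5 + (25 - 41.8)²/41.8
   = 0.795 + 3.170 + 6.752
   = 10.72
p-value = 0.0047

Since p-value < α = 0.05, we reject H₀.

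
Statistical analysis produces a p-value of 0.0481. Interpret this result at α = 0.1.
Since p = 0.0481 < α = 0.1, reject H₀.
There is sufficient evidence to reject the null hypothesis; the result is statistically significant at the 0.1 level.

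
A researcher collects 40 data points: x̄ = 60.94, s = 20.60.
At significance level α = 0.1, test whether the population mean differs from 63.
One-sample t-test:
H₀: μ = 63
H₁: μ ≠ 63
df = n - 1 = 39
t = (x̄ - μ₀) / (s/√n) = (60.94 - 63) / (20.60/√40) = -0.632
p-value = 0.5308

Since p-value > α = 0.1, we fail to reject H₀.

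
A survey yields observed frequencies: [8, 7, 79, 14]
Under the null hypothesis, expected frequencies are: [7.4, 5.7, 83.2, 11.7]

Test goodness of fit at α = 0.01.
Chi-square goodness of fit test:
H₀: observed counts match expected distribution
H₁: observed counts differ from expected distribution
df = k - 1 = 3
χ² = Σ(O - E)²/E
   = (8 - 7.4)²/7.4 + (7 - 5.7)²/5.7 + (79 - 83.2)²/83.2 + (14 - 11.7)²/11.7
   = 0.049 + 0.296 + 0.212 + 0.452
   = 1.01
p-value = 0.7990

Since p-value > α = 0.01, we fail to reject H₀.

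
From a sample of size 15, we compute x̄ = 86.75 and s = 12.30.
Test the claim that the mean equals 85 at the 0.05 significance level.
One-sample t-test:
H₀: μ = 85
H₁: μ ≠ 85
df = n - 1 = 14
t = (x̄ - μ₀) / (s/√n) = (86.75 - 85) / (12.30/√15) = 0.551
p-value = 0.5903

Since p-value > α = 0.05, we fail to reject H₀.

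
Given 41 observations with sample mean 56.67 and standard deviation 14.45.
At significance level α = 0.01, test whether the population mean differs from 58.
One-sample t-test:
H₀: μ = 58
H₁: μ ≠ 58
df = n - 1 = 40
t = (x̄ - μ₀) / (s/√n) = (56.67 - 58) / (14.45/√41) = -0.589
p-value = 0.5589

Since p-value > α = 0.01, we fail to reject H₀.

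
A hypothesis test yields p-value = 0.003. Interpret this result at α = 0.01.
Since p = 0.003 < α = 0.01, reject H₀.
There is sufficient evidence to reject the null hypothesis; the result is statistically significant at the 0.01 level.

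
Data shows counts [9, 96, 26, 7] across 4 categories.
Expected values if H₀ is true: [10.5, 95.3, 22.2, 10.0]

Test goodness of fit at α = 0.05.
Chi-square goodness of fit test:
H₀: observed counts match expected distribution
H₁: observed counts differ from expected distribution
df = k - 1 = 3
χ² = Σ(O - E)²/E
   = (9 - 10.5)²/10.5 + (96 - 95.3)²/95.3 + (26 - 22.2)²/22.2 + (7 - 10.0)²/10.0
   = 0.214 + 0.005 + 0.650 + 0.900
   = 1.77
p-value = 0.6215

Since p-value > α = 0.05, we fail to reject H₀.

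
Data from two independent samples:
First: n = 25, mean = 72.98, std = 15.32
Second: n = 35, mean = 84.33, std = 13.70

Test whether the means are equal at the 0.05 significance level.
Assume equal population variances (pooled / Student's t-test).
Student's two-sample t-test (equal variances):
H₀: μ₁ = μ₂
H₁: μ₁ ≠ μ₂
df = n₁ + n₂ - 2 = 58
Pooled variance s_p² = [(n₁-1)s₁² + (n₂-1)s₂²] / (n₁ + n₂ - 2) = [(24)(15.32²) + (34)(13.70²)] / 58 = 207.1434
SE = √(s_p²(1/n₁ + 1/n₂)) = √(207.1434 × (1/25 + 1/35)) = 3.7688
t = (x̄₁ - x̄₂) / SE = (72.98 - 84.33) / 3.7688 = -11.35 / 3.7688 = -3.012
p-value = 0.0038

Since p-value < α = 0.05, we reject H₀.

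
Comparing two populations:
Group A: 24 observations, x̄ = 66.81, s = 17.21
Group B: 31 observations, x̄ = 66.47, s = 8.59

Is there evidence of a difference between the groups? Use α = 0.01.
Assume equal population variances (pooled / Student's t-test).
Student's two-sample t-test (equal variances):
H₀: μ₁ = μ₂
H₁: μ₁ ≠ μ₂
df = n₁ + n₂ - 2 = 53
Pooled variance s_p² = [(n₁-1)s₁² + (n₂-1)s₂²] / (n₁ + n₂ - 2) = [(23)(17.21²) + (30)(8.59²)] / 53 = 170.2996
SE = √(s_p²(1/n₁ + 1/n₂)) = √(170.2996 × (1/24 + 1/31)) = 3.5481
t = (x̄₁ - x̄₂) / SE = (66.81 - 66.47) / 3.5481 = 0.34 / 3.5481 = 0.096
p-value = 0.9240

Since p-value > α = 0.01, we fail to reject H₀.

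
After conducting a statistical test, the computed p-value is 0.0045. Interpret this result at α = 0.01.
Since p = 0.0045 < α = 0.01, reject H₀.
There is sufficient evidence to reject the null hypothesis; the result is statistically significant at the 0.01 level.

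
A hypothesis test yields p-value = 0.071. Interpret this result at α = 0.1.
Since p = 0.071 < α = 0.1, reject H₀.
There is sufficient evidence to reject the null hypothesis; the result is statistically significant at the 0.1 level.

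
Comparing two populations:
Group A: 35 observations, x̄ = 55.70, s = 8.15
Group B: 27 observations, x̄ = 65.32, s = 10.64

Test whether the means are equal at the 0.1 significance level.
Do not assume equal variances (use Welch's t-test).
Welch's two-sample t-test:
H₀: μ₁ = μ₂
H₁: μ₁ ≠ μ₂
s₁²/n₁ = 8.15²/35 = 1.8978,  s₂²/n₂ = 10.64²/27 = 4.1929
SE = √(s₁²/n₁ + s₂²/n₂) = √(1.8978 + 4.1929) = 2.4679
df (Welch-Satterthwaite) = (s₁²/n₁ + s₂²/n₂)² / [(s₁²/n₁)²/(n₁-1) + (s₂²/n₂)²/(n₂-1)] ≈ 47.43
t = (x̄₁ - x̄₂) / SE = (55.70 - 65.32) / 2.4679 = -9.62 / 2.4679 = -3.898
p-value = 0.0003

Since p-value < α = 0.1, we reject H₀.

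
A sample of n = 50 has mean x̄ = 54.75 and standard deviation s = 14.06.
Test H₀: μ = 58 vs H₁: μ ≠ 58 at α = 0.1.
One-sample t-test:
H₀: μ = 58
H₁: μ ≠ 58
df = n - 1 = 49
t = (x̄ - μ₀) / (s/√n) = (54.75 - 58) / (14.06/√50) = -1.634
p-value = 0.1086

Since p-value > α = 0.1, we fail to reject H₀.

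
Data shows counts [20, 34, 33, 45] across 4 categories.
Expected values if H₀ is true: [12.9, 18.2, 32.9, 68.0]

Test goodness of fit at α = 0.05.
Chi-square goodness of fit test:
H₀: observed counts match expected distribution
H₁: observed counts differ from expected distribution
df = k - 1 = 3
χ² = Σ(O - E)²/E
   = (20 - 12.9)²/12.9 + (34 - 18.2)²/18.2 + (33 - 32.9)²/32.9 + (45 - 68.0)²/68.0
   = 3.908 + 13.716 + 0.000 + 7.779
   = 25.40
p-value < 0.0001

Since p-value < α = 0.05, we reject H₀.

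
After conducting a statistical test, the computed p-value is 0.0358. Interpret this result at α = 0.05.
Since p = 0.0358 < α = 0.05, reject H₀.
There is sufficient evidence to reject the null hypothesis; the result is statistically significant at the 0.05 level.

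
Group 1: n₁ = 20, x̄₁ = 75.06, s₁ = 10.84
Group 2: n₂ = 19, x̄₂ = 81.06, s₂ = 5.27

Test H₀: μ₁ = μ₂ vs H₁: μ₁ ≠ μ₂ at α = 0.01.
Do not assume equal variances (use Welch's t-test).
Welch's two-sample t-test:
H₀: μ₁ = μ₂
H₁: μ₁ ≠ μ₂
s₁²/n₁ = 10.84²/20 = 5.8753,  s₂²/n₂ = 5.27²/19 = 1.4617
SE = √(s₁²/n₁ + s₂²/n₂) = √(5.8753 + 1.4617) = 2.7087
df (Welch-Satterthwaite) = (s₁²/n₁ + s₂²/n₂)² / [(s₁²/n₁)²/(n₁-1) + (s₂²/n₂)²/(n₂-1)] ≈ 27.81
t = (x̄₁ - x̄₂) / SE = (75.06 - 81.06) / 2.7087 = -6.00 / 2.7087 = -2.215
p-value = 0.0351

Since p-value > α = 0.01, we fail to reject H₀.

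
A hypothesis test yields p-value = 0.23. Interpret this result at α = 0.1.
Since p = 0.23 > α = 0.1, fail to reject H₀.
There is insufficient evidence to reject the null hypothesis; the result is not statistically significant at the 0.1 level.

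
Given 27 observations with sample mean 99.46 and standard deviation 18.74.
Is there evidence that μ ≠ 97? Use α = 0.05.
One-sample t-test:
H₀: μ = 97
H₁: μ ≠ 97
df = n - 1 = 26
t = (x̄ - μ₀) / (s/√n) = (99.46 - 97) / (18.74/√27) = 0.682
p-value = 0.5012

Since p-value > α = 0.05, we fail to reject H₀.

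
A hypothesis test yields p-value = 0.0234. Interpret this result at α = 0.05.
Since p = 0.0234 < α = 0.05, reject H₀.
There is sufficient evidence to reject the null hypothesis; the result is statistically significant at the 0.05 level.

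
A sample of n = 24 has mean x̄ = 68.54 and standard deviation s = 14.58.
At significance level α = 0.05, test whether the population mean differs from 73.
One-sample t-test:
H₀: μ = 73
H₁: μ ≠ 73
df = n - 1 = 23
t = (x̄ - μ₀) / (s/√n) = (68.54 - 73) / (14.58/√24) = -1.499
p-value = 0.1476

Since p-value > α = 0.05, we fail to reject H₀.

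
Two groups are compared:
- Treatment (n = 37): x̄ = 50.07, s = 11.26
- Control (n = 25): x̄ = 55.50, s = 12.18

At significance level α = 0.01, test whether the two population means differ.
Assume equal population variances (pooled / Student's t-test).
Student's two-sample t-test (equal variances):
H₀: μ₁ = μ₂
H₁: μ₁ ≠ μ₂
df = n₁ + n₂ - 2 = 60
Pooled variance s_p² = [(n₁-1)s₁² + (n₂-1)s₂²] / (n₁ + n₂ - 2) = [(36)(11.26²) + (24)(12.18²)] / 60 = 135.4135
SE = √(s_p²(1/n₁ + 1/n₂)) = √(135.4135 × (1/37 + 1/25)) = 3.0127
t = (x̄₁ - x̄₂) / SE = (50.07 - 55.50) / 3.0127 = -5.43 / 3.0127 = -1.802
p-value = 0.0765

Since p-value > α = 0.01, we fail to reject H₀.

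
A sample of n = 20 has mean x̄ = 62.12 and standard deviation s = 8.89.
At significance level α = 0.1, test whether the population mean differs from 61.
One-sample t-test:
H₀: μ = 61
H₁: μ ≠ 61
df = n - 1 = 19
t = (x̄ - μ₀) / (s/√n) = (62.12 - 61) / (8.89/√20) = 0.563
p-value = 0.5797

Since p-value > α = 0.1, we fail to reject H₀.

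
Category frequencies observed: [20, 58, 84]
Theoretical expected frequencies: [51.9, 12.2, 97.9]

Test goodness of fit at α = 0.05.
Chi-square goodness of fit test:
H₀: observed counts match expected distribution
H₁: observed counts differ from expected distribution
df = k - 1 = 2
χ² = Σ(O - E)²/E
   = (20 - 51.9)²/51.9 + (58 - 12.2)²/12.2 + (84 - 97.9)²/97.9
   = 19.607 + 171.938 + 1.974
   = 193.52
p-value < 0.0001

Since p-value < α = 0.05, we reject H₀.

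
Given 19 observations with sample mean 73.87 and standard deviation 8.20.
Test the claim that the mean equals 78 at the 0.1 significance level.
One-sample t-test:
H₀: μ = 78
H₁: μ ≠ 78
df = n - 1 = 18
t = (x̄ - μ₀) / (s/√n) = (73.87 - 78) / (8.20/√19) = -2.195
p-value = 0.0415

Since p-value < α = 0.1, we reject H₀.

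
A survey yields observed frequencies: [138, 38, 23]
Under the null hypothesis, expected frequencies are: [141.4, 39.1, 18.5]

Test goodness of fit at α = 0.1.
Chi-square goodness of fit test:
H₀: observed counts match expected distribution
H₁: observed counts differ from expected distribution
df = k - 1 = 2
χ² = Σ(O - E)²/E
   = (138 - 141.4)²/141.4 + (38 - 39.1)²/39.1 + (23 - 18.5)²/18.5
   = 0.082 + 0.031 + 1.095
   = 1.21
p-value = 0.5468

Since p-value > α = 0.1, we fail to reject H₀.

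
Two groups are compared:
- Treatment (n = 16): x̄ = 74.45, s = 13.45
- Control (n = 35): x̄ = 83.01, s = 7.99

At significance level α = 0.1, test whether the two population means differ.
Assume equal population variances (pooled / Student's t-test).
Student's two-sample t-test (equal variances):
H₀: μ₁ = μ₂
H₁: μ₁ ≠ μ₂
df = n₁ + n₂ - 2 = 49
Pooled variance s_p² = [(n₁-1)s₁² + (n₂-1)s₂²] / (n₁ + n₂ - 2) = [(15)(13.45²) + (34)(7.99²)] / 49 = 99.6755
SE = √(s_p²(1/n₁ + 1/n₂)) = √(99.6755 × (1/16 + 1/35)) = 3.0129
t = (x̄₁ - x̄₂) / SE = (74.45 - 83.01) / 3.0129 = -8.56 / 3.0129 = -2.841
p-value = 0.0065

Since p-value < α = 0.1, we reject H₀.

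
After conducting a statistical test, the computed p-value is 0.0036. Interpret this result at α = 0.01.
Since p = 0.0036 < α = 0.01, reject H₀.
There is sufficient evidence to reject the null hypothesis; the result is statistically significant at the 0.01 level.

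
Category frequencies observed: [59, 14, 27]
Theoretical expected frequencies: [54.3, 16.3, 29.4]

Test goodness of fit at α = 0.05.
Chi-square goodness of fit test:
H₀: observed counts match expected distribution
H₁: observed counts differ from expected distribution
df = k - 1 = 2
χ² = Σ(O - E)²/E
   = (59 - 54.3)²/54.3 + (14 - 16.3)²/16.3 + (27 - 29.4)²/29.4
   = 0.407 + 0.325 + 0.196
   = 0.93
p-value = 0.6290

Since p-value > α = 0.05, we fail to reject H₀.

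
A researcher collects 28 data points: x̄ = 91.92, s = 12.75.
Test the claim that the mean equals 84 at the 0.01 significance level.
One-sample t-test:
H₀: μ = 84
H₁: μ ≠ 84
df = n - 1 = 27
t = (x̄ - μ₀) / (s/√n) = (91.92 - 84) / (12.75/√28) = 3.287
p-value = 0.0028

Since p-value < α = 0.01, we reject H₀.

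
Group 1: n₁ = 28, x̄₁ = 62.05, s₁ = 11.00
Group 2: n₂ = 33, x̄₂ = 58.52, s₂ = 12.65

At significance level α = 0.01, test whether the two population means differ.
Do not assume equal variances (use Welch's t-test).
Welch's two-sample t-test:
H₀: μ₁ = μ₂
H₁: μ₁ ≠ μ₂
s₁²/n₁ = 11.00²/28 = 4.3214,  s₂²/n₂ = 12.65²/33 = 4.8492
SE = √(s₁²/n₁ + s₂²/n₂) = √(4.3214 + 4.8492) = 3.0283
df (Welch-Satterthwaite) = (s₁²/n₁ + s₂²/n₂)² / [(s₁²/n₁)²/(n₁-1) + (s₂²/n₂)²/(n₂-1)] ≈ 58.96
t = (x̄₁ - x̄₂) / SE = (62.05 - 58.52) / 3.0283 = 3.53 / 3.0283 = 1.166
p-value = 0.2484

Since p-value > α = 0.01, we fail to reject H₀.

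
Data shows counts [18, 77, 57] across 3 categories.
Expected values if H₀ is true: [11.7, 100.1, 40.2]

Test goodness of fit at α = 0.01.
Chi-square goodness of fit test:
H₀: observed counts match expected distribution
H₁: observed counts differ from expected distribution
df = k - 1 = 2
χ² = Σ(O - E)²/E
   = (18 - 11.7)²/11.7 + (77 - 100.1)²/100.1 + (57 - 40.2)²/40.2
   = 3.392 + 5.331 + 7.021
   = 15.74
p-value = 0.0004

Since p-value < α = 0.01, we reject H₀.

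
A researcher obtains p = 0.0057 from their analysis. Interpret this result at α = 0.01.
Since p = 0.0057 < α = 0.01, reject H₀.
There is sufficient evidence to reject the null hypothesis; the result is statistically significant at the 0.01 level.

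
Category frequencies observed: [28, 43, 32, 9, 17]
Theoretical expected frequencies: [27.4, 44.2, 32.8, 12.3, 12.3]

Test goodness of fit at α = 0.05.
Chi-square goodness of fit test:
H₀: observed counts match expected distribution
H₁: observed counts differ from expected distribution
df = k - 1 = 4
χ² = Σ(O - E)²/E
   = (28 - 27.4)²/27.4 + (43 - 44.2)²/44.2 + (32 - 32.8)²/32.8 + (9 - 12.3)²/12.3 + (17 - 12.3)²/12.3
   = 0.013 + 0.033 + 0.020 + 0.885 + 1.796
   = 2.75
p-value = 0.6011

Since p-value > α = 0.05, we fail to reject H₀.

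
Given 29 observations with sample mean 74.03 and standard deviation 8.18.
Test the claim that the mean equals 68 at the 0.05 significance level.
One-sample t-test:
H₀: μ = 68
H₁: μ ≠ 68
df = n - 1 = 28
t = (x̄ - μ₀) / (s/√n) = (74.03 - 68) / (8.18/√29) = 3.970
p-value = 0.0005

Since p-value < α = 0.05, we reject H₀.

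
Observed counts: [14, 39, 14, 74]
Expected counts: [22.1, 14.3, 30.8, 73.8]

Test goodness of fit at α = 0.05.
Chi-square goodness of fit test:
H₀: observed counts match expected distribution
H₁: observed counts differ from expected distribution
df = k - 1 = 3
χ² = Σ(O - E)²/E
   = (14 - 22.1)²/22.1 + (39 - 14.3)²/14.3 + (14 - 30.8)²/30.8 + (74 - 73.8)²/73.8
   = 2.969 + 42.664 + 9.164 + 0.001
   = 54.80
p-value < 0.0001

Since p-value < α = 0.05, we reject H₀.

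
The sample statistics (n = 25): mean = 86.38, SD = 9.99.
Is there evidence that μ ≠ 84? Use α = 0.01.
One-sample t-test:
H₀: μ = 84
H₁: μ ≠ 84
df = n - 1 = 24
t = (x̄ - μ₀) / (s/√n) = (86.38 - 84) / (9.99/√25) = 1.191
p-value = 0.2452

Since p-value > α = 0.01, we fail to reject H₀.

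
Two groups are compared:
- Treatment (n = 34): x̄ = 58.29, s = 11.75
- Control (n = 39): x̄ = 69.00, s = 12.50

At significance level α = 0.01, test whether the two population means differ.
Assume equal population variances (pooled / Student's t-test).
Student's two-sample t-test (equal variances):
H₀: μ₁ = μ₂
H₁: μ₁ ≠ μ₂
df = n₁ + n₂ - 2 = 71
Pooled variance s_p² = [(n₁-1)s₁² + (n₂-1)s₂²] / (n₁ + n₂ - 2) = [(33)(11.75²) + (38)(12.50²)] / 71 = 147.7967
SE = √(s_p²(1/n₁ + 1/n₂)) = √(147.7967 × (1/34 + 1/39)) = 2.8525
t = (x̄₁ - x̄₂) / SE = (58.29 - 69.00) / 2.8525 = -10.71 / 2.8525 = -3.755
p-value = 0.0004

Since p-value < α = 0.01, we reject H₀.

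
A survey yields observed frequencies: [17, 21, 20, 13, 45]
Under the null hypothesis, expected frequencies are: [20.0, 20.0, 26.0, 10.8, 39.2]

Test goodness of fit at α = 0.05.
Chi-square goodness of fit test:
H₀: observed counts match expected distribution
H₁: observed counts differ from expected distribution
df = k - 1 = 4
χ² = Σ(O - E)²/E
   = (17 - 20.0)²/20.0 + (21 - 20.0)²/20.0 + (20 - 26.0)²/26.0 + (13 - 10.8)²/10.8 + (45 - 39.2)²/39.2
   = 0.450 + 0.050 + 1.385 + 0.448 + 0.858
   = 3.19
p-value = 0.5264

Since p-value > α = 0.05, we fail to reject H₀.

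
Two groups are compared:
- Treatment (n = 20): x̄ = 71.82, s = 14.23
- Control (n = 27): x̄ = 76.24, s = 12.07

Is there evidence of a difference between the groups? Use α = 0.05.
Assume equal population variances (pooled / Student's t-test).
Student's two-sample t-test (equal variances):
H₀: μ₁ = μ₂
H₁: μ₁ ≠ μ₂
df = n₁ + n₂ - 2 = 45
Pooled variance s_p² = [(n₁-1)s₁² + (n₂-1)s₂²] / (n₁ + n₂ - 2) = [(19)(14.23²) + (26)(12.07²)] / 45 = 169.6705
SE = √(s_p²(1/n₁ + 1/n₂)) = √(169.6705 × (1/20 + 1/27)) = 3.8429
t = (x̄₁ - x̄₂) / SE = (71.82 - 76.24) / 3.8429 = -4.42 / 3.8429 = -1.150
p-value = 0.2561

Since p-value > α = 0.05, we fail to reject H₀.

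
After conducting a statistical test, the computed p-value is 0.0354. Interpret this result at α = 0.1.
Since p = 0.0354 < α = 0.1, reject H₀.
There is sufficient evidence to reject the null hypothesis; the result is statistically significant at the 0.1 level.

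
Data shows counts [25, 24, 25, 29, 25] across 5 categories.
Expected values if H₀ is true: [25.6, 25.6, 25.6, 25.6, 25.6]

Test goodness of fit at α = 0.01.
Chi-square goodness of fit test:
H₀: observed counts match expected distribution
H₁: observed counts differ from expected distribution
df = k - 1 = 4
χ² = Σ(O - E)²/E
   = (25 - 25.6)²/25.6 + (24 - 25.6)²/25.6 + (25 - 25.6)²/25.6 + (29 - 25.6)²/25.6 + (25 - 25.6)²/25.6
   = 0.014 + 0.100 + 0.014 + 0.452 + 0.014
   = 0.59
p-value = 0.9638

Since p-value > α = 0.01, we fail to reject H₀.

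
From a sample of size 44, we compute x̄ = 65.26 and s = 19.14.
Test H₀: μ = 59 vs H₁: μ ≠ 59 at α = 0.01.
One-sample t-test:
H₀: μ = 59
H₁: μ ≠ 59
df = n - 1 = 43
t = (x̄ - μ₀) / (s/√n) = (65.26 - 59) / (19.14/√44) = 2.169
p-value = 0.0356

Since p-value > α = 0.01, we fail to reject H₀.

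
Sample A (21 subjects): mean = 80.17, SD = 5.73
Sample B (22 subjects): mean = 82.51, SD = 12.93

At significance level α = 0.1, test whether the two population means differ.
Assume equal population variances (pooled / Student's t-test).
Student's two-sample t-test (equal variances):
H₀: μ₁ = μ₂
H₁: μ₁ ≠ μ₂
df = n₁ + n₂ - 2 = 41
Pooled variance s_p² = [(n₁-1)s₁² + (n₂-1)s₂²] / (n₁ + n₂ - 2) = [(20)(5.73²) + (21)(12.93²)] / 41 = 101.6473
SE = √(s_p²(1/n₁ + 1/n₂)) = √(101.6473 × (1/21 + 1/22)) = 3.0758
t = (x̄₁ - x̄₂) / SE = (80.17 - 82.51) / 3.0758 = -2.34 / 3.0758 = -0.761
p-value = 0.4511

Since p-value > α = 0.1, we fail to reject H₀.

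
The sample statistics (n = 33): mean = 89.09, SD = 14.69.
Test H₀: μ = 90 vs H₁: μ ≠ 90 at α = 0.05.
One-sample t-test:
H₀: μ = 90
H₁: μ ≠ 90
df = n - 1 = 32
t = (x̄ - μ₀) / (s/√n) = (89.09 - 90) / (14.69/√33) = -0.356
p-value = 0.7243

Since p-value > α = 0.05, we fail to reject H₀.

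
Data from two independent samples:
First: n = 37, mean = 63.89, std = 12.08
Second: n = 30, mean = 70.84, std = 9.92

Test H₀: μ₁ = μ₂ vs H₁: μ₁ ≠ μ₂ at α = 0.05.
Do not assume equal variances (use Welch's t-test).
Welch's two-sample t-test:
H₀: μ₁ = μ₂
H₁: μ₁ ≠ μ₂
s₁²/n₁ = 12.08²/37 = 3.9440,  s₂²/n₂ = 9.92²/30 = 3.2802
SE = √(s₁²/n₁ + s₂²/n₂) = √(3.9440 + 3.2802) = 2.6878
df (Welch-Satterthwaite) = (s₁²/n₁ + s₂²/n₂)² / [(s₁²/n₁)²/(n₁-1) + (s₂²/n₂)²/(n₂-1)] ≈ 64.98
t = (x̄₁ - x̄₂) / SE = (63.89 - 70.84) / 2.6878 = -6.95 / 2.6878 = -2.586
p-value = 0.0120

Since p-value < α = 0.05, we reject H₀.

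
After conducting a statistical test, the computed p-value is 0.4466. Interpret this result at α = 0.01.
Since p = 0.4466 > α = 0.01, fail to reject H₀.
There is insufficient evidence to reject the null hypothesis; the result is not statistically significant at the 0.01 level.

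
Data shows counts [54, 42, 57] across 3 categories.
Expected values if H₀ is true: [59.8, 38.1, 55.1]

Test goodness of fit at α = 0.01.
Chi-square goodness of fit test:
H₀: observed counts match expected distribution
H₁: observed counts differ from expected distribution
df = k - 1 = 2
χ² = Σ(O - E)²/E
   = (54 - 59.8)²/59.8 + (42 - 38.1)²/38.1 + (57 - 55.1)²/55.1
   = 0.563 + 0.399 + 0.066
   = 1.03
p-value = 0.5983

Since p-value > α = 0.01, we fail to reject H₀.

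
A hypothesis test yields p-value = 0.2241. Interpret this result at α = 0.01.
Since p = 0.2241 > α = 0.01, fail to reject H₀.
There is insufficient evidence to reject the null hypothesis; the result is not statistically significant at the 0.01 level.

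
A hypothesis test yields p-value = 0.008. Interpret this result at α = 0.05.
Since p = 0.008 < α = 0.05, reject H₀.
There is sufficient evidence to reject the null hypothesis; the result is statistically significant at the 0.05 level.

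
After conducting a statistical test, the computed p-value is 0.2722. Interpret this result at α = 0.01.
Since p = 0.2722 > α = 0.01, fail to reject H₀.
There is insufficient evidence to reject the null hypothesis; the result is not statistically significant at the 0.01 level.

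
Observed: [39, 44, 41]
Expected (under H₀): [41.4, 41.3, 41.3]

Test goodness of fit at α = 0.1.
Chi-square goodness of fit test:
H₀: observed counts match expected distribution
H₁: observed counts differ from expected distribution
df = k - 1 = 2
χ² = Σ(O - E)²/E
   = (39 - 41.4)²/41.4 + (44 - 41.3)²/41.3 + (41 - 41.3)²/41.3
   = 0.139 + 0.177 + 0.002
   = 0.32
p-value = 0.8531

Since p-value > α = 0.1, we fail to reject H₀.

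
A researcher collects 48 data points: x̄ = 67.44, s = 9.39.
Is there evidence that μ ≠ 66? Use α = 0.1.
One-sample t-test:
H₀: μ = 66
H₁: μ ≠ 66
df = n - 1 = 47
t = (x̄ - μ₀) / (s/√n) = (67.44 - 66) / (9.39/√48) = 1.062
p-value = 0.2935

Since p-value > α = 0.1, we fail to reject H₀.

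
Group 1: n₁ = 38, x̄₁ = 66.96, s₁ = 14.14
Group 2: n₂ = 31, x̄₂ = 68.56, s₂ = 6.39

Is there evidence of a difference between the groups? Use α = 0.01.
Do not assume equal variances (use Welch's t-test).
Welch's two-sample t-test:
H₀: μ₁ = μ₂
H₁: μ₁ ≠ μ₂
s₁²/n₁ = 14.14²/38 = 5.2616,  s₂²/n₂ = 6.39²/31 = 1.3172
SE = √(s₁²/n₁ + s₂²/n₂) = √(5.2616 + 1.3172) = 2.5649
df (Welch-Satterthwaite) = (s₁²/n₁ + s₂²/n₂)² / [(s₁²/n₁)²/(n₁-1) + (s₂²/n₂)²/(n₂-1)] ≈ 53.69
t = (x̄₁ - x̄₂) / SE = (66.96 - 68.56) / 2.5649 = -1.60 / 2.5649 = -0.624
p-value = 0.5354

Since p-value > α = 0.01, we fail to reject H₀.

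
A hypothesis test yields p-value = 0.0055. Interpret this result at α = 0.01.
Since p = 0.0055 < α = 0.01, reject H₀.
There is sufficient evidence to reject the null hypothesis; the result is statistically significant at the 0.01 level.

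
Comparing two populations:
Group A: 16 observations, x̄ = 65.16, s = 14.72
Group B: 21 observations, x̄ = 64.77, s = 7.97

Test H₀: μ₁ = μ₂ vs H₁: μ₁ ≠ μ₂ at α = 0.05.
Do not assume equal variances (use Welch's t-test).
Welch's two-sample t-test:
H₀: μ₁ = μ₂
H₁: μ₁ ≠ μ₂
s₁²/n₁ = 14.72²/16 = 13.5424,  s₂²/n₂ = 7.97²/21 = 3.0248
SE = √(s₁²/n₁ + s₂²/n₂) = √(13.5424 + 3.0248) = 4.0703
df (Welch-Satterthwaite) = (s₁²/n₁ + s₂²/n₂)² / [(s₁²/n₁)²/(n₁-1) + (s₂²/n₂)²/(n₂-1)] ≈ 21.64
t = (x̄₁ - x̄₂) / SE = (65.16 - 64.77) / 4.0703 = 0.39 / 4.0703 = 0.096
p-value = 0.9245

Since p-value > α = 0.05, we fail to reject H₀.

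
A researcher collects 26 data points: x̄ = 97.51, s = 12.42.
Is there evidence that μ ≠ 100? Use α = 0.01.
One-sample t-test:
H₀: μ = 100
H₁: μ ≠ 100
df = n - 1 = 25
t = (x̄ - μ₀) / (s/√n) = (97.51 - 100) / (12.42/√26) = -1.022
p-value = 0.3164

Since p-value > α = 0.01, we fail to reject H₀.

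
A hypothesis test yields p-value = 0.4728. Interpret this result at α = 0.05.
Since p = 0.4728 > α = 0.05, fail to reject H₀.
There is insufficient evidence to reject the null hypothesis; the result is not statistically significant at the 0.05 level.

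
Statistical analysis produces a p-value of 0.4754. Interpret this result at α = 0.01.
Since p = 0.4754 > α = 0.01, fail to reject H₀.
There is insufficient evidence to reject the null hypothesis; the result is not statistically significant at the 0.01 level.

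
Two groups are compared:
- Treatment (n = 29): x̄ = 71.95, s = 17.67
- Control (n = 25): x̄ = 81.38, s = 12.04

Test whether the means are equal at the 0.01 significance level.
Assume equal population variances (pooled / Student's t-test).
Student's two-sample t-test (equal variances):
H₀: μ₁ = μ₂
H₁: μ₁ ≠ μ₂
df = n₁ + n₂ - 2 = 52
Pooled variance s_p² = [(n₁-1)s₁² + (n₂-1)s₂²] / (n₁ + n₂ - 2) = [(28)(17.67²) + (24)(12.04²)] / 52 = 235.0286
SE = √(s_p²(1/n₁ + 1/n₂)) = √(235.0286 × (1/29 + 1/25)) = 4.1840
t = (x̄₁ - x̄₂) / SE = (71.95 - 81.38) / 4.1840 = -9.43 / 4.1840 = -2.254
p-value = 0.0284

Since p-value > α = 0.01, we fail to reject H₀.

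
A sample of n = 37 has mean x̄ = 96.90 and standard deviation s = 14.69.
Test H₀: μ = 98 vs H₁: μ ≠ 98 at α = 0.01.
One-sample t-test:
H₀: μ = 98
H₁: μ ≠ 98
df = n - 1 = 36
t = (x̄ - μ₀) / (s/√n) = (96.90 - 98) / (14.69/√37) = -0.455
p-value = 0.6515

Since p-value > α = 0.01, we fail to reject H₀.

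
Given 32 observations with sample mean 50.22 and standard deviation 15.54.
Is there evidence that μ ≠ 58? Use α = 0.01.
One-sample t-test:
H₀: μ = 58
H₁: μ ≠ 58
df = n - 1 = 31
t = (x̄ - μ₀) / (s/√n) = (50.22 - 58) / (15.54/√32) = -2.832
p-value = 0.0081

Since p-value < α = 0.01, we reject H₀.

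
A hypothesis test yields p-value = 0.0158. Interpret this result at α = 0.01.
Since p = 0.0158 > α = 0.01, fail to reject H₀.
There is insufficient evidence to reject the null hypothesis; the result is not statistically significant at the 0.01 level.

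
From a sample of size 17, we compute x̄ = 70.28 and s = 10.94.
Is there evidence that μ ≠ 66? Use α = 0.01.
One-sample t-test:
H₀: μ = 66
H₁: μ ≠ 66
df = n - 1 = 16
t = (x̄ - μ₀) / (s/√n) = (70.28 - 66) / (10.94/√17) = 1.613
p-value = 0.1263

Since p-value > α = 0.01, we fail to reject H₀.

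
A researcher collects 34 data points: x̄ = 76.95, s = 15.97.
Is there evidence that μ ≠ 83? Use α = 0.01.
One-sample t-test:
H₀: μ = 83
H₁: μ ≠ 83
df = n - 1 = 33
t = (x̄ - μ₀) / (s/√n) = (76.95 - 83) / (15.97/√34) = -2.209
p-value = 0.0342

Since p-value > α = 0.01, we fail to reject H₀.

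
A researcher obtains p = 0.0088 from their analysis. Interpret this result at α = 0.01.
Since p = 0.0088 < α = 0.01, reject H₀.
There is sufficient evidence to reject the null hypothesis; the result is statistically significant at the 0.01 level.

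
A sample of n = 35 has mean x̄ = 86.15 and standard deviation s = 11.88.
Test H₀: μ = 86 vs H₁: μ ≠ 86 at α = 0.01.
One-sample t-test:
H₀: μ = 86
H₁: μ ≠ 86
df = n - 1 = 34
t = (x̄ - μ₀) / (s/√n) = (86.15 - 86) / (11.88/√35) = 0.075
p-value = 0.9409

Since p-value > α = 0.01, we fail to reject H₀.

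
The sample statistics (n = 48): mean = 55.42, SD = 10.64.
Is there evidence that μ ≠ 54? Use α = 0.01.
One-sample t-test:
H₀: μ = 54
H₁: μ ≠ 54
df = n - 1 = 47
t = (x̄ - μ₀) / (s/√n) = (55.42 - 54) / (10.64/√48) = 0.925
p-value = 0.3599

Since p-value > α = 0.01, we fail to reject H₀.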